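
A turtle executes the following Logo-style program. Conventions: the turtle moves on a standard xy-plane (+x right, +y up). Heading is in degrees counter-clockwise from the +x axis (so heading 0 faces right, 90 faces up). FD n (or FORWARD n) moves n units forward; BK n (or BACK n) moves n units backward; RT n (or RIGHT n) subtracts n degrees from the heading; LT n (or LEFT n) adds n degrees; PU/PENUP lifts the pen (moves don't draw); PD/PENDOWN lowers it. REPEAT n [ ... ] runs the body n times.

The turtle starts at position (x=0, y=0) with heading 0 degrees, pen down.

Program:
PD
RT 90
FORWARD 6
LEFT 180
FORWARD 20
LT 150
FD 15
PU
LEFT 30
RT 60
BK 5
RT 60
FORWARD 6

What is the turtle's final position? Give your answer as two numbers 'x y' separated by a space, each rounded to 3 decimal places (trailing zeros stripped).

Answer: -8.366 6.51

Derivation:
Executing turtle program step by step:
Start: pos=(0,0), heading=0, pen down
PD: pen down
RT 90: heading 0 -> 270
FD 6: (0,0) -> (0,-6) [heading=270, draw]
LT 180: heading 270 -> 90
FD 20: (0,-6) -> (0,14) [heading=90, draw]
LT 150: heading 90 -> 240
FD 15: (0,14) -> (-7.5,1.01) [heading=240, draw]
PU: pen up
LT 30: heading 240 -> 270
RT 60: heading 270 -> 210
BK 5: (-7.5,1.01) -> (-3.17,3.51) [heading=210, move]
RT 60: heading 210 -> 150
FD 6: (-3.17,3.51) -> (-8.366,6.51) [heading=150, move]
Final: pos=(-8.366,6.51), heading=150, 3 segment(s) drawn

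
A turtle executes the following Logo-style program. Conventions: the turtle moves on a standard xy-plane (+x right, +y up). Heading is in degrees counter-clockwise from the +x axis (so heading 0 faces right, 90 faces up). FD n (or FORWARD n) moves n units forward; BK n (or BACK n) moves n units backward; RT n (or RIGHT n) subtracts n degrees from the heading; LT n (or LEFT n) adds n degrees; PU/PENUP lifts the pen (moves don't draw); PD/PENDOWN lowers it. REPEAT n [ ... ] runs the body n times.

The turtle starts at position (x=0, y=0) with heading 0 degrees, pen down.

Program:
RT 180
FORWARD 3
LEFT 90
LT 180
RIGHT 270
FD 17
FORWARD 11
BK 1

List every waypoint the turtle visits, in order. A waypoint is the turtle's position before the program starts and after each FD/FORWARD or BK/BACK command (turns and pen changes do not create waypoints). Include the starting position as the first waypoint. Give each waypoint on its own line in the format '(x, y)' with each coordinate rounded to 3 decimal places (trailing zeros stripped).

Answer: (0, 0)
(-3, 0)
(-20, 0)
(-31, 0)
(-30, 0)

Derivation:
Executing turtle program step by step:
Start: pos=(0,0), heading=0, pen down
RT 180: heading 0 -> 180
FD 3: (0,0) -> (-3,0) [heading=180, draw]
LT 90: heading 180 -> 270
LT 180: heading 270 -> 90
RT 270: heading 90 -> 180
FD 17: (-3,0) -> (-20,0) [heading=180, draw]
FD 11: (-20,0) -> (-31,0) [heading=180, draw]
BK 1: (-31,0) -> (-30,0) [heading=180, draw]
Final: pos=(-30,0), heading=180, 4 segment(s) drawn
Waypoints (5 total):
(0, 0)
(-3, 0)
(-20, 0)
(-31, 0)
(-30, 0)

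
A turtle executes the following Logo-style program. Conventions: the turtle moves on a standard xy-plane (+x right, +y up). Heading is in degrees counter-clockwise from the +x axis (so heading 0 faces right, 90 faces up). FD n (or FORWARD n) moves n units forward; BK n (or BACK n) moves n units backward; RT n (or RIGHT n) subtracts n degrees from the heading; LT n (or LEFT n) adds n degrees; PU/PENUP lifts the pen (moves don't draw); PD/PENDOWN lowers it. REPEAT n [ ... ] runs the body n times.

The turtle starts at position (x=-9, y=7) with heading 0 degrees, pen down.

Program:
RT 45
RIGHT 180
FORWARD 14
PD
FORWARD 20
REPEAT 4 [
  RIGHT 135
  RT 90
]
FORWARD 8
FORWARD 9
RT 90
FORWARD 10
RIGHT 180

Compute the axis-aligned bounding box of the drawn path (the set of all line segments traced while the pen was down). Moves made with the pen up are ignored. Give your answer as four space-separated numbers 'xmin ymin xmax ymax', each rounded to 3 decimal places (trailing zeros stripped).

Answer: -33.042 7 -9 31.042

Derivation:
Executing turtle program step by step:
Start: pos=(-9,7), heading=0, pen down
RT 45: heading 0 -> 315
RT 180: heading 315 -> 135
FD 14: (-9,7) -> (-18.899,16.899) [heading=135, draw]
PD: pen down
FD 20: (-18.899,16.899) -> (-33.042,31.042) [heading=135, draw]
REPEAT 4 [
  -- iteration 1/4 --
  RT 135: heading 135 -> 0
  RT 90: heading 0 -> 270
  -- iteration 2/4 --
  RT 135: heading 270 -> 135
  RT 90: heading 135 -> 45
  -- iteration 3/4 --
  RT 135: heading 45 -> 270
  RT 90: heading 270 -> 180
  -- iteration 4/4 --
  RT 135: heading 180 -> 45
  RT 90: heading 45 -> 315
]
FD 8: (-33.042,31.042) -> (-27.385,25.385) [heading=315, draw]
FD 9: (-27.385,25.385) -> (-21.021,19.021) [heading=315, draw]
RT 90: heading 315 -> 225
FD 10: (-21.021,19.021) -> (-28.092,11.95) [heading=225, draw]
RT 180: heading 225 -> 45
Final: pos=(-28.092,11.95), heading=45, 5 segment(s) drawn

Segment endpoints: x in {-33.042, -28.092, -27.385, -21.021, -18.899, -9}, y in {7, 11.95, 16.899, 19.021, 25.385, 31.042}
xmin=-33.042, ymin=7, xmax=-9, ymax=31.042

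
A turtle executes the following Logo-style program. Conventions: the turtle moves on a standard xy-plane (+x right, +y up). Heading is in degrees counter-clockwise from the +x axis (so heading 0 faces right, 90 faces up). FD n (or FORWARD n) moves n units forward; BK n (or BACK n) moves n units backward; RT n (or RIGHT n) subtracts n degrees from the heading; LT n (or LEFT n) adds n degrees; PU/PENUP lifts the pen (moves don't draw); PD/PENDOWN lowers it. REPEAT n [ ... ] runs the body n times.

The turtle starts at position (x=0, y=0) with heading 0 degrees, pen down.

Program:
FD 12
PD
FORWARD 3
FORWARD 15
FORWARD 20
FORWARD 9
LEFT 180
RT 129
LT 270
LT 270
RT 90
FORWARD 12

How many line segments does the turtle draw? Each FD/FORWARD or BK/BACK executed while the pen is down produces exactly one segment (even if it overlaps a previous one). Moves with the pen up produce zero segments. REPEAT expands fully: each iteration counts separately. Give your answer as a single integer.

Answer: 6

Derivation:
Executing turtle program step by step:
Start: pos=(0,0), heading=0, pen down
FD 12: (0,0) -> (12,0) [heading=0, draw]
PD: pen down
FD 3: (12,0) -> (15,0) [heading=0, draw]
FD 15: (15,0) -> (30,0) [heading=0, draw]
FD 20: (30,0) -> (50,0) [heading=0, draw]
FD 9: (50,0) -> (59,0) [heading=0, draw]
LT 180: heading 0 -> 180
RT 129: heading 180 -> 51
LT 270: heading 51 -> 321
LT 270: heading 321 -> 231
RT 90: heading 231 -> 141
FD 12: (59,0) -> (49.674,7.552) [heading=141, draw]
Final: pos=(49.674,7.552), heading=141, 6 segment(s) drawn
Segments drawn: 6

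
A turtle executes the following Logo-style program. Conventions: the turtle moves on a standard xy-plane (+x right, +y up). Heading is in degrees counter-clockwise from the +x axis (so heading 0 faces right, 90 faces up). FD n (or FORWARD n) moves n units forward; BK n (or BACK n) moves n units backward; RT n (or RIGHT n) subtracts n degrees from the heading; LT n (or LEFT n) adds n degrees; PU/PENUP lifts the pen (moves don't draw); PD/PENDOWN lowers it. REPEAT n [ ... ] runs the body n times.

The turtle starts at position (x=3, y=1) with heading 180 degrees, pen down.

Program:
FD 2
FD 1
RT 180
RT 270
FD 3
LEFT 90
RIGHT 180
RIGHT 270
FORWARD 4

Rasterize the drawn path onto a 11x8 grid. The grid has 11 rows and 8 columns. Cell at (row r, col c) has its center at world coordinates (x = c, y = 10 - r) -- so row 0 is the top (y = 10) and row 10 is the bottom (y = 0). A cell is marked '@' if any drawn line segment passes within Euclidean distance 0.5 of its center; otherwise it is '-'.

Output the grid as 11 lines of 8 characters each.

Segment 0: (3,1) -> (1,1)
Segment 1: (1,1) -> (0,1)
Segment 2: (0,1) -> (-0,4)
Segment 3: (-0,4) -> (-0,8)

Answer: --------
--------
@-------
@-------
@-------
@-------
@-------
@-------
@-------
@@@@----
--------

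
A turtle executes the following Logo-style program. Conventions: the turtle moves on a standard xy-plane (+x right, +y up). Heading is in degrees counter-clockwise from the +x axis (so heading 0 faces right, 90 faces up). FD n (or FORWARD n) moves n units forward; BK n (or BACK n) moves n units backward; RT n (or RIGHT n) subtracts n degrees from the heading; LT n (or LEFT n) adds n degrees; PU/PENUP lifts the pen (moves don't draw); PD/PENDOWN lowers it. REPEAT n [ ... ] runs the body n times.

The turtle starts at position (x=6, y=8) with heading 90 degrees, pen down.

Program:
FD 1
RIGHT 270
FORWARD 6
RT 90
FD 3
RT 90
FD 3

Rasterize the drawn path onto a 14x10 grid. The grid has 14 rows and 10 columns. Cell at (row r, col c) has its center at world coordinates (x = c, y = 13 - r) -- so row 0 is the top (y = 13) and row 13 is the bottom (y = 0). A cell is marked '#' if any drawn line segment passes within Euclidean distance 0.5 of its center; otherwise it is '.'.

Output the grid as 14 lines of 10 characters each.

Answer: ..........
####......
#.........
#.........
#######...
......#...
..........
..........
..........
..........
..........
..........
..........
..........

Derivation:
Segment 0: (6,8) -> (6,9)
Segment 1: (6,9) -> (0,9)
Segment 2: (0,9) -> (-0,12)
Segment 3: (-0,12) -> (3,12)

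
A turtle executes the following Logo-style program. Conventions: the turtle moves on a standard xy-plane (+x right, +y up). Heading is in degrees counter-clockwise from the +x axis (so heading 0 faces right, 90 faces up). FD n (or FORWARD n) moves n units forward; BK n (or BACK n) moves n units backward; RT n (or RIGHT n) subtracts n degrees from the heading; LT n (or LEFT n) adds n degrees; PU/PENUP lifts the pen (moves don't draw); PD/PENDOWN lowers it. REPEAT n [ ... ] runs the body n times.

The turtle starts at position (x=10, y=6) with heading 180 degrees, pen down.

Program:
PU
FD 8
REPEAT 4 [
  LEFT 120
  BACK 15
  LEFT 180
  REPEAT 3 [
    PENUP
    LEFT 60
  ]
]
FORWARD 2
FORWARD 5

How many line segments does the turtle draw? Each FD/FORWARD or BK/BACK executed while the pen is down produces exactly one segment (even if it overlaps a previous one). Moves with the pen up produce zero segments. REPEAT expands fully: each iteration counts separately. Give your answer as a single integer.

Answer: 0

Derivation:
Executing turtle program step by step:
Start: pos=(10,6), heading=180, pen down
PU: pen up
FD 8: (10,6) -> (2,6) [heading=180, move]
REPEAT 4 [
  -- iteration 1/4 --
  LT 120: heading 180 -> 300
  BK 15: (2,6) -> (-5.5,18.99) [heading=300, move]
  LT 180: heading 300 -> 120
  REPEAT 3 [
    -- iteration 1/3 --
    PU: pen up
    LT 60: heading 120 -> 180
    -- iteration 2/3 --
    PU: pen up
    LT 60: heading 180 -> 240
    -- iteration 3/3 --
    PU: pen up
    LT 60: heading 240 -> 300
  ]
  -- iteration 2/4 --
  LT 120: heading 300 -> 60
  BK 15: (-5.5,18.99) -> (-13,6) [heading=60, move]
  LT 180: heading 60 -> 240
  REPEAT 3 [
    -- iteration 1/3 --
    PU: pen up
    LT 60: heading 240 -> 300
    -- iteration 2/3 --
    PU: pen up
    LT 60: heading 300 -> 0
    -- iteration 3/3 --
    PU: pen up
    LT 60: heading 0 -> 60
  ]
  -- iteration 3/4 --
  LT 120: heading 60 -> 180
  BK 15: (-13,6) -> (2,6) [heading=180, move]
  LT 180: heading 180 -> 0
  REPEAT 3 [
    -- iteration 1/3 --
    PU: pen up
    LT 60: heading 0 -> 60
    -- iteration 2/3 --
    PU: pen up
    LT 60: heading 60 -> 120
    -- iteration 3/3 --
    PU: pen up
    LT 60: heading 120 -> 180
  ]
  -- iteration 4/4 --
  LT 120: heading 180 -> 300
  BK 15: (2,6) -> (-5.5,18.99) [heading=300, move]
  LT 180: heading 300 -> 120
  REPEAT 3 [
    -- iteration 1/3 --
    PU: pen up
    LT 60: heading 120 -> 180
    -- iteration 2/3 --
    PU: pen up
    LT 60: heading 180 -> 240
    -- iteration 3/3 --
    PU: pen up
    LT 60: heading 240 -> 300
  ]
]
FD 2: (-5.5,18.99) -> (-4.5,17.258) [heading=300, move]
FD 5: (-4.5,17.258) -> (-2,12.928) [heading=300, move]
Final: pos=(-2,12.928), heading=300, 0 segment(s) drawn
Segments drawn: 0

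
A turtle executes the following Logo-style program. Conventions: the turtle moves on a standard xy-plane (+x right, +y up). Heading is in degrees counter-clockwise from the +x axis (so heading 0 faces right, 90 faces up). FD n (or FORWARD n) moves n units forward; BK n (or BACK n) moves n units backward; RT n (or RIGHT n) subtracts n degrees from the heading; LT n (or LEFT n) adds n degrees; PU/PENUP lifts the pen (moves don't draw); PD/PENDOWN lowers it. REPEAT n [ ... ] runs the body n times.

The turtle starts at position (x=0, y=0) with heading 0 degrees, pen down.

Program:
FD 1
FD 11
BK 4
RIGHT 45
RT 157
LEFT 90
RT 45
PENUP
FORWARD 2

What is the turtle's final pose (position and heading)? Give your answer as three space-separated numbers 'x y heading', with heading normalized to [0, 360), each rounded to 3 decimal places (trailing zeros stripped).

Answer: 6.159 -0.781 203

Derivation:
Executing turtle program step by step:
Start: pos=(0,0), heading=0, pen down
FD 1: (0,0) -> (1,0) [heading=0, draw]
FD 11: (1,0) -> (12,0) [heading=0, draw]
BK 4: (12,0) -> (8,0) [heading=0, draw]
RT 45: heading 0 -> 315
RT 157: heading 315 -> 158
LT 90: heading 158 -> 248
RT 45: heading 248 -> 203
PU: pen up
FD 2: (8,0) -> (6.159,-0.781) [heading=203, move]
Final: pos=(6.159,-0.781), heading=203, 3 segment(s) drawn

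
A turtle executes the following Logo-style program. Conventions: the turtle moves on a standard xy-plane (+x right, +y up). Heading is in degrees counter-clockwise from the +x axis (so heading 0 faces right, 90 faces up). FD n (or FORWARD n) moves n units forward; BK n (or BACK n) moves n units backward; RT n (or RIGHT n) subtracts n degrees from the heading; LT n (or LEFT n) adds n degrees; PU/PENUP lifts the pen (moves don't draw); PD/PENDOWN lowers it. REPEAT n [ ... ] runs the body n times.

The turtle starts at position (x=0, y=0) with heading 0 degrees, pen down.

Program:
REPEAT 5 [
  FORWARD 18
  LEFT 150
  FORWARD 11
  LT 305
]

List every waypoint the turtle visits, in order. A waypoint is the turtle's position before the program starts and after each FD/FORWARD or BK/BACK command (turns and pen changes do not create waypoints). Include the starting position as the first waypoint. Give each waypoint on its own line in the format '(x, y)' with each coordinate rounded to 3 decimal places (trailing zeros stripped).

Executing turtle program step by step:
Start: pos=(0,0), heading=0, pen down
REPEAT 5 [
  -- iteration 1/5 --
  FD 18: (0,0) -> (18,0) [heading=0, draw]
  LT 150: heading 0 -> 150
  FD 11: (18,0) -> (8.474,5.5) [heading=150, draw]
  LT 305: heading 150 -> 95
  -- iteration 2/5 --
  FD 18: (8.474,5.5) -> (6.905,23.432) [heading=95, draw]
  LT 150: heading 95 -> 245
  FD 11: (6.905,23.432) -> (2.256,13.462) [heading=245, draw]
  LT 305: heading 245 -> 190
  -- iteration 3/5 --
  FD 18: (2.256,13.462) -> (-15.47,10.336) [heading=190, draw]
  LT 150: heading 190 -> 340
  FD 11: (-15.47,10.336) -> (-5.134,6.574) [heading=340, draw]
  LT 305: heading 340 -> 285
  -- iteration 4/5 --
  FD 18: (-5.134,6.574) -> (-0.475,-10.812) [heading=285, draw]
  LT 150: heading 285 -> 75
  FD 11: (-0.475,-10.812) -> (2.372,-0.187) [heading=75, draw]
  LT 305: heading 75 -> 20
  -- iteration 5/5 --
  FD 18: (2.372,-0.187) -> (19.286,5.969) [heading=20, draw]
  LT 150: heading 20 -> 170
  FD 11: (19.286,5.969) -> (8.454,7.879) [heading=170, draw]
  LT 305: heading 170 -> 115
]
Final: pos=(8.454,7.879), heading=115, 10 segment(s) drawn
Waypoints (11 total):
(0, 0)
(18, 0)
(8.474, 5.5)
(6.905, 23.432)
(2.256, 13.462)
(-15.47, 10.336)
(-5.134, 6.574)
(-0.475, -10.812)
(2.372, -0.187)
(19.286, 5.969)
(8.454, 7.879)

Answer: (0, 0)
(18, 0)
(8.474, 5.5)
(6.905, 23.432)
(2.256, 13.462)
(-15.47, 10.336)
(-5.134, 6.574)
(-0.475, -10.812)
(2.372, -0.187)
(19.286, 5.969)
(8.454, 7.879)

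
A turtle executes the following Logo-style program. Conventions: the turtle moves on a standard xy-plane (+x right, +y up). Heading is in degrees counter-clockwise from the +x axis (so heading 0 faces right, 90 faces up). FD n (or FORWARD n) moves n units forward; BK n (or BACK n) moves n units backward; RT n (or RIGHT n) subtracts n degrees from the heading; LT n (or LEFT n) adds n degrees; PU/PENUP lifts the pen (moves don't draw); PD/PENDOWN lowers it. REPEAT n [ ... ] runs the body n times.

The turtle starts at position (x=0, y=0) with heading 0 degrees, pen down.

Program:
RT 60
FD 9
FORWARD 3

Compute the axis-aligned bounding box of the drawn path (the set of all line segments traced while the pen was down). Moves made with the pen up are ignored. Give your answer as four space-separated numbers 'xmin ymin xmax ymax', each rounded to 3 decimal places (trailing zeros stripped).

Answer: 0 -10.392 6 0

Derivation:
Executing turtle program step by step:
Start: pos=(0,0), heading=0, pen down
RT 60: heading 0 -> 300
FD 9: (0,0) -> (4.5,-7.794) [heading=300, draw]
FD 3: (4.5,-7.794) -> (6,-10.392) [heading=300, draw]
Final: pos=(6,-10.392), heading=300, 2 segment(s) drawn

Segment endpoints: x in {0, 4.5, 6}, y in {-10.392, -7.794, 0}
xmin=0, ymin=-10.392, xmax=6, ymax=0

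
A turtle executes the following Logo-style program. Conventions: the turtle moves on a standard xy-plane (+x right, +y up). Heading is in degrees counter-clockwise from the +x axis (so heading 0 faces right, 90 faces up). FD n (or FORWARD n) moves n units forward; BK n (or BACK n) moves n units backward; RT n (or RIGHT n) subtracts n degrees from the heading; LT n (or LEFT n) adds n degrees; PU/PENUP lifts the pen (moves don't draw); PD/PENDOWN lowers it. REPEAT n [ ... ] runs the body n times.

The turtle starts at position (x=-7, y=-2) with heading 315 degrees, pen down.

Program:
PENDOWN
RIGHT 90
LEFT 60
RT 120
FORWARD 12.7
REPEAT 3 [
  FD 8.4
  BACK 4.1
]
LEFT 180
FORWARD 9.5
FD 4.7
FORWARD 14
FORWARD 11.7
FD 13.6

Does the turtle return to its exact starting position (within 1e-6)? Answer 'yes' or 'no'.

Answer: no

Derivation:
Executing turtle program step by step:
Start: pos=(-7,-2), heading=315, pen down
PD: pen down
RT 90: heading 315 -> 225
LT 60: heading 225 -> 285
RT 120: heading 285 -> 165
FD 12.7: (-7,-2) -> (-19.267,1.287) [heading=165, draw]
REPEAT 3 [
  -- iteration 1/3 --
  FD 8.4: (-19.267,1.287) -> (-27.381,3.461) [heading=165, draw]
  BK 4.1: (-27.381,3.461) -> (-23.421,2.4) [heading=165, draw]
  -- iteration 2/3 --
  FD 8.4: (-23.421,2.4) -> (-31.535,4.574) [heading=165, draw]
  BK 4.1: (-31.535,4.574) -> (-27.574,3.513) [heading=165, draw]
  -- iteration 3/3 --
  FD 8.4: (-27.574,3.513) -> (-35.688,5.687) [heading=165, draw]
  BK 4.1: (-35.688,5.687) -> (-31.728,4.626) [heading=165, draw]
]
LT 180: heading 165 -> 345
FD 9.5: (-31.728,4.626) -> (-22.551,2.167) [heading=345, draw]
FD 4.7: (-22.551,2.167) -> (-18.012,0.951) [heading=345, draw]
FD 14: (-18.012,0.951) -> (-4.489,-2.673) [heading=345, draw]
FD 11.7: (-4.489,-2.673) -> (6.813,-5.701) [heading=345, draw]
FD 13.6: (6.813,-5.701) -> (19.949,-9.221) [heading=345, draw]
Final: pos=(19.949,-9.221), heading=345, 12 segment(s) drawn

Start position: (-7, -2)
Final position: (19.949, -9.221)
Distance = 27.9; >= 1e-6 -> NOT closed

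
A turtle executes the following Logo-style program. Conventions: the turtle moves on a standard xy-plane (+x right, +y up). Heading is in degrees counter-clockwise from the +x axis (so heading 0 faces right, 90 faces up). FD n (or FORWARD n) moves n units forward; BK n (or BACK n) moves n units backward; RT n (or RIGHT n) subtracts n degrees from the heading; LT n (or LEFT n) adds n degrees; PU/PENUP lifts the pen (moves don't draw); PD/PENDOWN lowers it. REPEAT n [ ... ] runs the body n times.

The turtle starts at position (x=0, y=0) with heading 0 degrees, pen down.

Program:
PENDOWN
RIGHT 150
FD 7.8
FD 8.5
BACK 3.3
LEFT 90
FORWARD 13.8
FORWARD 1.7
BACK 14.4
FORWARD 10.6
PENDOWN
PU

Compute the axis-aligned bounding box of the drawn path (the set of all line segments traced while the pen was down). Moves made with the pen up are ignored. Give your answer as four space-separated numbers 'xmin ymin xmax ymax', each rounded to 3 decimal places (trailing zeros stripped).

Executing turtle program step by step:
Start: pos=(0,0), heading=0, pen down
PD: pen down
RT 150: heading 0 -> 210
FD 7.8: (0,0) -> (-6.755,-3.9) [heading=210, draw]
FD 8.5: (-6.755,-3.9) -> (-14.116,-8.15) [heading=210, draw]
BK 3.3: (-14.116,-8.15) -> (-11.258,-6.5) [heading=210, draw]
LT 90: heading 210 -> 300
FD 13.8: (-11.258,-6.5) -> (-4.358,-18.451) [heading=300, draw]
FD 1.7: (-4.358,-18.451) -> (-3.508,-19.923) [heading=300, draw]
BK 14.4: (-3.508,-19.923) -> (-10.708,-7.453) [heading=300, draw]
FD 10.6: (-10.708,-7.453) -> (-5.408,-16.632) [heading=300, draw]
PD: pen down
PU: pen up
Final: pos=(-5.408,-16.632), heading=300, 7 segment(s) drawn

Segment endpoints: x in {-14.116, -11.258, -10.708, -6.755, -5.408, -4.358, -3.508, 0}, y in {-19.923, -18.451, -16.632, -8.15, -7.453, -6.5, -3.9, 0}
xmin=-14.116, ymin=-19.923, xmax=0, ymax=0

Answer: -14.116 -19.923 0 0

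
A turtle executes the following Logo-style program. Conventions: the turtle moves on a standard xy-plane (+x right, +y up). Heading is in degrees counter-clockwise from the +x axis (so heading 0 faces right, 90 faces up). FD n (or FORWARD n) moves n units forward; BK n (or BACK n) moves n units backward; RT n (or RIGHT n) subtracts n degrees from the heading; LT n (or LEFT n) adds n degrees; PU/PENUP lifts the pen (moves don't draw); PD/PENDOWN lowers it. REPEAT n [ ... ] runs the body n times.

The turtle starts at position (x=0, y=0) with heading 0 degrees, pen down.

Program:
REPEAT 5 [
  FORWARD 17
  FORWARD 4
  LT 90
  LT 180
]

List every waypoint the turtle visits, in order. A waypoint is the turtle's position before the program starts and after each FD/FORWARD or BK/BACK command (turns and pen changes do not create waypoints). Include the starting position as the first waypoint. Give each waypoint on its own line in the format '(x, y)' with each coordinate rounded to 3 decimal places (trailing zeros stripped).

Executing turtle program step by step:
Start: pos=(0,0), heading=0, pen down
REPEAT 5 [
  -- iteration 1/5 --
  FD 17: (0,0) -> (17,0) [heading=0, draw]
  FD 4: (17,0) -> (21,0) [heading=0, draw]
  LT 90: heading 0 -> 90
  LT 180: heading 90 -> 270
  -- iteration 2/5 --
  FD 17: (21,0) -> (21,-17) [heading=270, draw]
  FD 4: (21,-17) -> (21,-21) [heading=270, draw]
  LT 90: heading 270 -> 0
  LT 180: heading 0 -> 180
  -- iteration 3/5 --
  FD 17: (21,-21) -> (4,-21) [heading=180, draw]
  FD 4: (4,-21) -> (0,-21) [heading=180, draw]
  LT 90: heading 180 -> 270
  LT 180: heading 270 -> 90
  -- iteration 4/5 --
  FD 17: (0,-21) -> (0,-4) [heading=90, draw]
  FD 4: (0,-4) -> (0,0) [heading=90, draw]
  LT 90: heading 90 -> 180
  LT 180: heading 180 -> 0
  -- iteration 5/5 --
  FD 17: (0,0) -> (17,0) [heading=0, draw]
  FD 4: (17,0) -> (21,0) [heading=0, draw]
  LT 90: heading 0 -> 90
  LT 180: heading 90 -> 270
]
Final: pos=(21,0), heading=270, 10 segment(s) drawn
Waypoints (11 total):
(0, 0)
(17, 0)
(21, 0)
(21, -17)
(21, -21)
(4, -21)
(0, -21)
(0, -4)
(0, 0)
(17, 0)
(21, 0)

Answer: (0, 0)
(17, 0)
(21, 0)
(21, -17)
(21, -21)
(4, -21)
(0, -21)
(0, -4)
(0, 0)
(17, 0)
(21, 0)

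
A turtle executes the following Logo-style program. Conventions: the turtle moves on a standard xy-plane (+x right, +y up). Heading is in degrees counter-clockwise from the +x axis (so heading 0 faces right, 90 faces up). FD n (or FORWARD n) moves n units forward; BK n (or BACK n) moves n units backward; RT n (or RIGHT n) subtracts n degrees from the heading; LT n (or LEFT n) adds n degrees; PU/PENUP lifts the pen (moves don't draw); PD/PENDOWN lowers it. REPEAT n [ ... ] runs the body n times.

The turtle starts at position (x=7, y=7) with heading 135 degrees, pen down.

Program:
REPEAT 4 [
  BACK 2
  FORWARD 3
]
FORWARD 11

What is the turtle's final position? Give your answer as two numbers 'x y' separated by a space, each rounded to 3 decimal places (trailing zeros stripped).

Answer: -3.607 17.607

Derivation:
Executing turtle program step by step:
Start: pos=(7,7), heading=135, pen down
REPEAT 4 [
  -- iteration 1/4 --
  BK 2: (7,7) -> (8.414,5.586) [heading=135, draw]
  FD 3: (8.414,5.586) -> (6.293,7.707) [heading=135, draw]
  -- iteration 2/4 --
  BK 2: (6.293,7.707) -> (7.707,6.293) [heading=135, draw]
  FD 3: (7.707,6.293) -> (5.586,8.414) [heading=135, draw]
  -- iteration 3/4 --
  BK 2: (5.586,8.414) -> (7,7) [heading=135, draw]
  FD 3: (7,7) -> (4.879,9.121) [heading=135, draw]
  -- iteration 4/4 --
  BK 2: (4.879,9.121) -> (6.293,7.707) [heading=135, draw]
  FD 3: (6.293,7.707) -> (4.172,9.828) [heading=135, draw]
]
FD 11: (4.172,9.828) -> (-3.607,17.607) [heading=135, draw]
Final: pos=(-3.607,17.607), heading=135, 9 segment(s) drawn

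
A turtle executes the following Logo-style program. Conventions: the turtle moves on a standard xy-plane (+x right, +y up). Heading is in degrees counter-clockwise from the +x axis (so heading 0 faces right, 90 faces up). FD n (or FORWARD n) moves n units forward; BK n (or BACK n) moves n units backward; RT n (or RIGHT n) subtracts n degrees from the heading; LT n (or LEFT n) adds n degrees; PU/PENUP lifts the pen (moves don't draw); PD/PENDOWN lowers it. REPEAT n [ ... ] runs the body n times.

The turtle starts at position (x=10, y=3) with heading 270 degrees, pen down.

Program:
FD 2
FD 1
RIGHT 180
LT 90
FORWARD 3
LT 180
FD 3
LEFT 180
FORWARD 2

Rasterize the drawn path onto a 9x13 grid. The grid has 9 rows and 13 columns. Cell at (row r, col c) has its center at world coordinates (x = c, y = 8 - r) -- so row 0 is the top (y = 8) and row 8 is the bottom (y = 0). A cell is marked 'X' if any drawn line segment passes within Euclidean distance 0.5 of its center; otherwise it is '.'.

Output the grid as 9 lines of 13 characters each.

Answer: .............
.............
.............
.............
.............
..........X..
..........X..
..........X..
.......XXXX..

Derivation:
Segment 0: (10,3) -> (10,1)
Segment 1: (10,1) -> (10,0)
Segment 2: (10,0) -> (7,0)
Segment 3: (7,0) -> (10,-0)
Segment 4: (10,-0) -> (8,0)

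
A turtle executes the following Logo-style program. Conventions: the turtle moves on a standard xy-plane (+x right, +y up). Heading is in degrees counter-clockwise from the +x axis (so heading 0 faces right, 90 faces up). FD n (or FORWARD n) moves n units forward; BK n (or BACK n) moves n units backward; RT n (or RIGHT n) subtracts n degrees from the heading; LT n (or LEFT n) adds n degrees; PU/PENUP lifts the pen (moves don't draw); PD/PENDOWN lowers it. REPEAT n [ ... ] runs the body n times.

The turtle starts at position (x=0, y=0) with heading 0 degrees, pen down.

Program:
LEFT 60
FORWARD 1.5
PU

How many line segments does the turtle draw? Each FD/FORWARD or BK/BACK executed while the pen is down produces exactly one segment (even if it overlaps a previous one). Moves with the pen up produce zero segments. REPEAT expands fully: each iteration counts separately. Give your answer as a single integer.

Executing turtle program step by step:
Start: pos=(0,0), heading=0, pen down
LT 60: heading 0 -> 60
FD 1.5: (0,0) -> (0.75,1.299) [heading=60, draw]
PU: pen up
Final: pos=(0.75,1.299), heading=60, 1 segment(s) drawn
Segments drawn: 1

Answer: 1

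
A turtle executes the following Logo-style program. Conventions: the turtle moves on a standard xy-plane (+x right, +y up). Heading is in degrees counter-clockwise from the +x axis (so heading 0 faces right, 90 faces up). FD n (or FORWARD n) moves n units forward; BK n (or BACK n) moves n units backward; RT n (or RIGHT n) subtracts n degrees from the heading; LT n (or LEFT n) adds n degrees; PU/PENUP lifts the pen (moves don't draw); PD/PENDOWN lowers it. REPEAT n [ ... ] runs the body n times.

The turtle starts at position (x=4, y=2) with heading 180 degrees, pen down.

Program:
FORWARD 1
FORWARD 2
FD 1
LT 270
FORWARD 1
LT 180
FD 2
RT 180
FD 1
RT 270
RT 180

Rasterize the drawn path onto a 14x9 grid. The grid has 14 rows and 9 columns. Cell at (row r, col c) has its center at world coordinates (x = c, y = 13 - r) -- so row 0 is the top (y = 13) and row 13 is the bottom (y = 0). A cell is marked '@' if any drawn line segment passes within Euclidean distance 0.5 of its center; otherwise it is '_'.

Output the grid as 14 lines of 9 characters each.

Answer: _________
_________
_________
_________
_________
_________
_________
_________
_________
_________
@________
@@@@@____
@________
_________

Derivation:
Segment 0: (4,2) -> (3,2)
Segment 1: (3,2) -> (1,2)
Segment 2: (1,2) -> (0,2)
Segment 3: (0,2) -> (0,3)
Segment 4: (0,3) -> (-0,1)
Segment 5: (-0,1) -> (-0,2)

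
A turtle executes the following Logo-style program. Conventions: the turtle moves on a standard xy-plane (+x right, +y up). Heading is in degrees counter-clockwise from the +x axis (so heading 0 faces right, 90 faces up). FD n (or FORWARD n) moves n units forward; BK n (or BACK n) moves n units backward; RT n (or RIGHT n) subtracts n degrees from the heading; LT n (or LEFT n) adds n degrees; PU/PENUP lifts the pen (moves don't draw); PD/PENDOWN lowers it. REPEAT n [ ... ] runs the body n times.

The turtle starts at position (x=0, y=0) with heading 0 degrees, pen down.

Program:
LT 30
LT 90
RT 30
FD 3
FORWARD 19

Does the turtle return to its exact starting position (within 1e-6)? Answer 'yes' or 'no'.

Answer: no

Derivation:
Executing turtle program step by step:
Start: pos=(0,0), heading=0, pen down
LT 30: heading 0 -> 30
LT 90: heading 30 -> 120
RT 30: heading 120 -> 90
FD 3: (0,0) -> (0,3) [heading=90, draw]
FD 19: (0,3) -> (0,22) [heading=90, draw]
Final: pos=(0,22), heading=90, 2 segment(s) drawn

Start position: (0, 0)
Final position: (0, 22)
Distance = 22; >= 1e-6 -> NOT closed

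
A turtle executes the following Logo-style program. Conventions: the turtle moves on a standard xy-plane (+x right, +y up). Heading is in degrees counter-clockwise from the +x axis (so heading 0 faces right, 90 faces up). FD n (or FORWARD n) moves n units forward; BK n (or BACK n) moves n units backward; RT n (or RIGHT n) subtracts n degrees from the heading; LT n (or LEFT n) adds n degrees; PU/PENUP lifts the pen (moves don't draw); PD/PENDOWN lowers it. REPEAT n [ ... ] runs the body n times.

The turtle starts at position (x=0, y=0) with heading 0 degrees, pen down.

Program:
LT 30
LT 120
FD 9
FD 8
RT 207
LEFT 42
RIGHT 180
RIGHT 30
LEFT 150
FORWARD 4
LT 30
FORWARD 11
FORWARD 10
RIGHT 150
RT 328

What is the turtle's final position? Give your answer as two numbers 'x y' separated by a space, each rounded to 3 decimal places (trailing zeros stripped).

Answer: 1.162 -10.213

Derivation:
Executing turtle program step by step:
Start: pos=(0,0), heading=0, pen down
LT 30: heading 0 -> 30
LT 120: heading 30 -> 150
FD 9: (0,0) -> (-7.794,4.5) [heading=150, draw]
FD 8: (-7.794,4.5) -> (-14.722,8.5) [heading=150, draw]
RT 207: heading 150 -> 303
LT 42: heading 303 -> 345
RT 180: heading 345 -> 165
RT 30: heading 165 -> 135
LT 150: heading 135 -> 285
FD 4: (-14.722,8.5) -> (-13.687,4.636) [heading=285, draw]
LT 30: heading 285 -> 315
FD 11: (-13.687,4.636) -> (-5.909,-3.142) [heading=315, draw]
FD 10: (-5.909,-3.142) -> (1.162,-10.213) [heading=315, draw]
RT 150: heading 315 -> 165
RT 328: heading 165 -> 197
Final: pos=(1.162,-10.213), heading=197, 5 segment(s) drawn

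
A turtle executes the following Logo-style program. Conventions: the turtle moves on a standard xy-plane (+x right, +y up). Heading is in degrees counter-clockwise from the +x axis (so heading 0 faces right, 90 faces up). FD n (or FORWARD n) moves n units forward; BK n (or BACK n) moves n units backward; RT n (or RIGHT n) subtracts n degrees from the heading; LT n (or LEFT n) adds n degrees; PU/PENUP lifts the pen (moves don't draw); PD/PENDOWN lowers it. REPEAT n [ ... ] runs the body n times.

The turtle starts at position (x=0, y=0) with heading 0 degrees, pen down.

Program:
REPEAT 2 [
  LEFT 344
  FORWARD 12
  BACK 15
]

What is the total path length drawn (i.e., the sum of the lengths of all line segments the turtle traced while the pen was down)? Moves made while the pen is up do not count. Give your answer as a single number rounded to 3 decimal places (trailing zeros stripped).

Answer: 54

Derivation:
Executing turtle program step by step:
Start: pos=(0,0), heading=0, pen down
REPEAT 2 [
  -- iteration 1/2 --
  LT 344: heading 0 -> 344
  FD 12: (0,0) -> (11.535,-3.308) [heading=344, draw]
  BK 15: (11.535,-3.308) -> (-2.884,0.827) [heading=344, draw]
  -- iteration 2/2 --
  LT 344: heading 344 -> 328
  FD 12: (-2.884,0.827) -> (7.293,-5.532) [heading=328, draw]
  BK 15: (7.293,-5.532) -> (-5.428,2.417) [heading=328, draw]
]
Final: pos=(-5.428,2.417), heading=328, 4 segment(s) drawn

Segment lengths:
  seg 1: (0,0) -> (11.535,-3.308), length = 12
  seg 2: (11.535,-3.308) -> (-2.884,0.827), length = 15
  seg 3: (-2.884,0.827) -> (7.293,-5.532), length = 12
  seg 4: (7.293,-5.532) -> (-5.428,2.417), length = 15
Total = 54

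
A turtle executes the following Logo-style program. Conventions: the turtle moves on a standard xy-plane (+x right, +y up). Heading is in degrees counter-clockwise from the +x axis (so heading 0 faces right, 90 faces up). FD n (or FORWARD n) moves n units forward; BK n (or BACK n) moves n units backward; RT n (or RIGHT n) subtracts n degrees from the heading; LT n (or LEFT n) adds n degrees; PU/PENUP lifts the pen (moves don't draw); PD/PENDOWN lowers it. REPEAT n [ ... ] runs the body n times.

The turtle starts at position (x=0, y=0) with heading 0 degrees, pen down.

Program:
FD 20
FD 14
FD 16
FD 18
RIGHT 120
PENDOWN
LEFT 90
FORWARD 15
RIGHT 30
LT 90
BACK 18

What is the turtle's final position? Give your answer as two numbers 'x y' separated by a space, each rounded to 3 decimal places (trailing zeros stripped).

Executing turtle program step by step:
Start: pos=(0,0), heading=0, pen down
FD 20: (0,0) -> (20,0) [heading=0, draw]
FD 14: (20,0) -> (34,0) [heading=0, draw]
FD 16: (34,0) -> (50,0) [heading=0, draw]
FD 18: (50,0) -> (68,0) [heading=0, draw]
RT 120: heading 0 -> 240
PD: pen down
LT 90: heading 240 -> 330
FD 15: (68,0) -> (80.99,-7.5) [heading=330, draw]
RT 30: heading 330 -> 300
LT 90: heading 300 -> 30
BK 18: (80.99,-7.5) -> (65.402,-16.5) [heading=30, draw]
Final: pos=(65.402,-16.5), heading=30, 6 segment(s) drawn

Answer: 65.402 -16.5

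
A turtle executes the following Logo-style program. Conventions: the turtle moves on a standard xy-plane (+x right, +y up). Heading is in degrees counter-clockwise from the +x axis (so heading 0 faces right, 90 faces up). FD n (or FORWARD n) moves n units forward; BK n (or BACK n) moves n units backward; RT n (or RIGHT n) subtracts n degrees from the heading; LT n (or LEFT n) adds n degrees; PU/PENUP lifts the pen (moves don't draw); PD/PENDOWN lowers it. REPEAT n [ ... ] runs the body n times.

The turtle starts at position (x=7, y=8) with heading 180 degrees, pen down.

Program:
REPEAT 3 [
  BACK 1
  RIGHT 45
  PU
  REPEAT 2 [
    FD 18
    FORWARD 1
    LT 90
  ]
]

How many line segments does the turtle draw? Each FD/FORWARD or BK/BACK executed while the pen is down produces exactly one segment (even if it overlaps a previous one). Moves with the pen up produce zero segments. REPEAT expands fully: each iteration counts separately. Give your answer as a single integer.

Executing turtle program step by step:
Start: pos=(7,8), heading=180, pen down
REPEAT 3 [
  -- iteration 1/3 --
  BK 1: (7,8) -> (8,8) [heading=180, draw]
  RT 45: heading 180 -> 135
  PU: pen up
  REPEAT 2 [
    -- iteration 1/2 --
    FD 18: (8,8) -> (-4.728,20.728) [heading=135, move]
    FD 1: (-4.728,20.728) -> (-5.435,21.435) [heading=135, move]
    LT 90: heading 135 -> 225
    -- iteration 2/2 --
    FD 18: (-5.435,21.435) -> (-18.163,8.707) [heading=225, move]
    FD 1: (-18.163,8.707) -> (-18.87,8) [heading=225, move]
    LT 90: heading 225 -> 315
  ]
  -- iteration 2/3 --
  BK 1: (-18.87,8) -> (-19.577,8.707) [heading=315, move]
  RT 45: heading 315 -> 270
  PU: pen up
  REPEAT 2 [
    -- iteration 1/2 --
    FD 18: (-19.577,8.707) -> (-19.577,-9.293) [heading=270, move]
    FD 1: (-19.577,-9.293) -> (-19.577,-10.293) [heading=270, move]
    LT 90: heading 270 -> 0
    -- iteration 2/2 --
    FD 18: (-19.577,-10.293) -> (-1.577,-10.293) [heading=0, move]
    FD 1: (-1.577,-10.293) -> (-0.577,-10.293) [heading=0, move]
    LT 90: heading 0 -> 90
  ]
  -- iteration 3/3 --
  BK 1: (-0.577,-10.293) -> (-0.577,-11.293) [heading=90, move]
  RT 45: heading 90 -> 45
  PU: pen up
  REPEAT 2 [
    -- iteration 1/2 --
    FD 18: (-0.577,-11.293) -> (12.151,1.435) [heading=45, move]
    FD 1: (12.151,1.435) -> (12.858,2.142) [heading=45, move]
    LT 90: heading 45 -> 135
    -- iteration 2/2 --
    FD 18: (12.858,2.142) -> (0.13,14.87) [heading=135, move]
    FD 1: (0.13,14.87) -> (-0.577,15.577) [heading=135, move]
    LT 90: heading 135 -> 225
  ]
]
Final: pos=(-0.577,15.577), heading=225, 1 segment(s) drawn
Segments drawn: 1

Answer: 1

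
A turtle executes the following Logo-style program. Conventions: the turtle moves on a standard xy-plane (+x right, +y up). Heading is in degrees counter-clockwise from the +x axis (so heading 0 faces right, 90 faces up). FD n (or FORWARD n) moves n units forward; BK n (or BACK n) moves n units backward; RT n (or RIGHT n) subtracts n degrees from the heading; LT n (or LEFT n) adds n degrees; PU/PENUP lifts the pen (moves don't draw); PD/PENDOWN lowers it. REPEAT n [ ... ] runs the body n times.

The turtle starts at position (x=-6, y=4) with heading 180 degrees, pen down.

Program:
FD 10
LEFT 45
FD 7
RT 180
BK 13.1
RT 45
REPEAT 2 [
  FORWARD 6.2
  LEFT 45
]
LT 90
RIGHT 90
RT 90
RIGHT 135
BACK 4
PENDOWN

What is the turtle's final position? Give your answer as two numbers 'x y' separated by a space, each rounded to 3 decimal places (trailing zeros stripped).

Answer: -16.8 -3

Derivation:
Executing turtle program step by step:
Start: pos=(-6,4), heading=180, pen down
FD 10: (-6,4) -> (-16,4) [heading=180, draw]
LT 45: heading 180 -> 225
FD 7: (-16,4) -> (-20.95,-0.95) [heading=225, draw]
RT 180: heading 225 -> 45
BK 13.1: (-20.95,-0.95) -> (-30.213,-10.213) [heading=45, draw]
RT 45: heading 45 -> 0
REPEAT 2 [
  -- iteration 1/2 --
  FD 6.2: (-30.213,-10.213) -> (-24.013,-10.213) [heading=0, draw]
  LT 45: heading 0 -> 45
  -- iteration 2/2 --
  FD 6.2: (-24.013,-10.213) -> (-19.629,-5.829) [heading=45, draw]
  LT 45: heading 45 -> 90
]
LT 90: heading 90 -> 180
RT 90: heading 180 -> 90
RT 90: heading 90 -> 0
RT 135: heading 0 -> 225
BK 4: (-19.629,-5.829) -> (-16.8,-3) [heading=225, draw]
PD: pen down
Final: pos=(-16.8,-3), heading=225, 6 segment(s) drawn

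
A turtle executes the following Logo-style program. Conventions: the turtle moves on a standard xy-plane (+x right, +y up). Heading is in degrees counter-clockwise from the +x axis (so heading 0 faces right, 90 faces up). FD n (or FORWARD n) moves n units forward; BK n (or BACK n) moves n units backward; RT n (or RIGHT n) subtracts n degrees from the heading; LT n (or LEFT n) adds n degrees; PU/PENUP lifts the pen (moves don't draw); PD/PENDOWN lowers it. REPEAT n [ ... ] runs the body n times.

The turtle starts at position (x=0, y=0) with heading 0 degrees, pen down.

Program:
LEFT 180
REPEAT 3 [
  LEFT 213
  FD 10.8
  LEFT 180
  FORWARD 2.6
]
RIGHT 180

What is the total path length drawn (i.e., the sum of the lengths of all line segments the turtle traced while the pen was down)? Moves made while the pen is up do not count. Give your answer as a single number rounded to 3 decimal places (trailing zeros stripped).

Answer: 40.2

Derivation:
Executing turtle program step by step:
Start: pos=(0,0), heading=0, pen down
LT 180: heading 0 -> 180
REPEAT 3 [
  -- iteration 1/3 --
  LT 213: heading 180 -> 33
  FD 10.8: (0,0) -> (9.058,5.882) [heading=33, draw]
  LT 180: heading 33 -> 213
  FD 2.6: (9.058,5.882) -> (6.877,4.466) [heading=213, draw]
  -- iteration 2/3 --
  LT 213: heading 213 -> 66
  FD 10.8: (6.877,4.466) -> (11.27,14.332) [heading=66, draw]
  LT 180: heading 66 -> 246
  FD 2.6: (11.27,14.332) -> (10.212,11.957) [heading=246, draw]
  -- iteration 3/3 --
  LT 213: heading 246 -> 99
  FD 10.8: (10.212,11.957) -> (8.523,22.624) [heading=99, draw]
  LT 180: heading 99 -> 279
  FD 2.6: (8.523,22.624) -> (8.93,20.056) [heading=279, draw]
]
RT 180: heading 279 -> 99
Final: pos=(8.93,20.056), heading=99, 6 segment(s) drawn

Segment lengths:
  seg 1: (0,0) -> (9.058,5.882), length = 10.8
  seg 2: (9.058,5.882) -> (6.877,4.466), length = 2.6
  seg 3: (6.877,4.466) -> (11.27,14.332), length = 10.8
  seg 4: (11.27,14.332) -> (10.212,11.957), length = 2.6
  seg 5: (10.212,11.957) -> (8.523,22.624), length = 10.8
  seg 6: (8.523,22.624) -> (8.93,20.056), length = 2.6
Total = 40.2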